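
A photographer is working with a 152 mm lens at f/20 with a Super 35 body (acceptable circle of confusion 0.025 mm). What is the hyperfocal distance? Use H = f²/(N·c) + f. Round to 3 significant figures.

Hyperfocal distance H = f²/(N·c) + f = 152²/(20 × 0.025) + 152 = 23104/0.5 + 152 ≈ 46360.0 mm ≈ 46.4 m.

46.4 m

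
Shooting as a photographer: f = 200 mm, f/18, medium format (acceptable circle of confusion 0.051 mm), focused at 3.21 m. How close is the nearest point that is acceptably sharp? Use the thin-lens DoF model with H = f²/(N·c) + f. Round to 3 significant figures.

Hyperfocal distance H = f²/(N·c) + f = 200²/(18 × 0.051) + 200 = 40000/0.918 + 200 ≈ 43773.0 mm ≈ 43.77 m.
Near limit Dn = s·(H − f)/(H + s − 2f) = 3210 × (43773.0 − 200) / (43773.0 + 3210 − 2 × 200) = 3210 × 43573.0 / 46583.0 ≈ 3002.6 mm ≈ 3.00 m.

3.00 m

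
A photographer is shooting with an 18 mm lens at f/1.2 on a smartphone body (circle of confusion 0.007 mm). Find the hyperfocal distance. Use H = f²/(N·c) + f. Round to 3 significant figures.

38.6 m

Hyperfocal distance H = f²/(N·c) + f = 18²/(1.2 × 0.007) + 18 = 324/0.0084 + 18 ≈ 38589.4 mm ≈ 38.6 m.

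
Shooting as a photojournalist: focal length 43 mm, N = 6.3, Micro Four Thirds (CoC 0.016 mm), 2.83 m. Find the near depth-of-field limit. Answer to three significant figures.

Hyperfocal distance H = f²/(N·c) + f = 43²/(6.3 × 0.016) + 43 = 1849/0.1008 + 43 ≈ 18386.3 mm ≈ 18.39 m.
Near limit Dn = s·(H − f)/(H + s − 2f) = 2830 × (18386.3 − 43) / (18386.3 + 2830 − 2 × 43) = 2830 × 18343.3 / 21130.3 ≈ 2456.7 mm ≈ 2.46 m.

2.46 m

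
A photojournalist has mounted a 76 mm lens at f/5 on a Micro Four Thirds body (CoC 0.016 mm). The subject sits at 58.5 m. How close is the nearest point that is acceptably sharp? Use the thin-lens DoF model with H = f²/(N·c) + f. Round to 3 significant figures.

32.3 m

Hyperfocal distance H = f²/(N·c) + f = 76²/(5 × 0.016) + 76 = 5776/0.08 + 76 ≈ 72276.0 mm ≈ 72.28 m.
Near limit Dn = s·(H − f)/(H + s − 2f) = 58500 × (72276.0 − 76) / (72276.0 + 58500 − 2 × 76) = 58500 × 72200.0 / 130624.0 ≈ 32335 mm ≈ 32.3 m.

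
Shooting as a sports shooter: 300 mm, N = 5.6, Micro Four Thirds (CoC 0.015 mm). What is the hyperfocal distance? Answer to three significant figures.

1070 m

Hyperfocal distance H = f²/(N·c) + f = 300²/(5.6 × 0.015) + 300 = 90000/0.084 + 300 ≈ 1071728.6 mm ≈ 1070 m.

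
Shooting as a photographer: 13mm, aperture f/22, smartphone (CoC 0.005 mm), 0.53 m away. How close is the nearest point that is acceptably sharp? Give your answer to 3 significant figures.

397 mm

Hyperfocal distance H = f²/(N·c) + f = 13²/(22 × 0.005) + 13 = 169/0.11 + 13 ≈ 1549.4 mm ≈ 1.549 m.
Near limit Dn = s·(H − f)/(H + s − 2f) = 530 × (1549.4 − 13) / (1549.4 + 530 − 2 × 13) = 530 × 1536.4 / 2053.4 ≈ 396.56 mm.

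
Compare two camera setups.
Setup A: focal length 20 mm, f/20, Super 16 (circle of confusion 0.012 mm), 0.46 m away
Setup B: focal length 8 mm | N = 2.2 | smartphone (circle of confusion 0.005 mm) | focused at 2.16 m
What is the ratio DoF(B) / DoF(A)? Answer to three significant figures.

7.09

Setup A: H = 20²/(20×0.012) + 20 ≈ 1686.7 mm; DoF = Df − Dn = 625.00 − 363.92 ≈ 261.08 mm.
Setup B: H = 8²/(2.2×0.005) + 8 ≈ 5826.2 mm; DoF = Df − Dn = 3427.9 − 1576.8 ≈ 1851.1 mm.
Ratio = 1851.1 / 261.08 ≈ 7.09.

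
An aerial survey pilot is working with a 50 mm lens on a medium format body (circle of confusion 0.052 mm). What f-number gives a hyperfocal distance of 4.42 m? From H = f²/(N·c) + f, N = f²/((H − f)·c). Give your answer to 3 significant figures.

Rearrange H = f²/(N·c) + f for N: N = f² / ((H − f)·c).
N = 50² / ((4420 − 50) × 0.052) = 2500 / 227.2 ≈ 11.

f/11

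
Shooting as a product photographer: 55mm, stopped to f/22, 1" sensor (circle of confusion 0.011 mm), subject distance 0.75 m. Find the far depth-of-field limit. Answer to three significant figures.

Hyperfocal distance H = f²/(N·c) + f = 55²/(22 × 0.011) + 55 = 3025/0.242 + 55 ≈ 12555.0 mm ≈ 12.55 m.
Far limit Df = s·(H − f)/(H − s) = 750 × (12555.0 − 55) / (12555.0 − 750) = 750 × 12500.0 / 11805.0 ≈ 794.16 mm ≈ 0.794 m.

0.794 m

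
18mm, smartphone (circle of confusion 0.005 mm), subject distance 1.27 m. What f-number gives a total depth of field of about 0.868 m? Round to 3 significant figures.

Write h = H − f = f²/(N·c). The thin-lens limits are Dn = s·h/(h + (s−f)) and Df = s·h/(h − (s−f)), so DoF = Df − Dn = 2·s·(s−f)·h / (h² − (s−f)²).
That is a quadratic in h: DoF·h² − 2·s·(s−f)·h − DoF·(s−f)² = 0 ⇒ h = (s−f)·(s + √(s² + DoF²)) / DoF = 1252 × (1270 + √(1270² + 868²)) / 868 = 1252 × (1270 + 1538.29) / 868 ≈ 4050.7 mm.
Then N = f²/(c·h) = 18² / (0.005 × 4050.7) = 324 / 20.253 ≈ 16.

f/16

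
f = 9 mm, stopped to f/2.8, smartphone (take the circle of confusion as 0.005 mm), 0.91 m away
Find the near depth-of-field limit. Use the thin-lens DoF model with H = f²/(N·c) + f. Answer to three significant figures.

0.787 m

Hyperfocal distance H = f²/(N·c) + f = 9²/(2.8 × 0.005) + 9 = 81/0.014 + 9 ≈ 5794.7 mm ≈ 5.795 m.
Near limit Dn = s·(H − f)/(H + s − 2f) = 910 × (5794.7 − 9) / (5794.7 + 910 − 2 × 9) = 910 × 5785.7 / 6686.7 ≈ 787.38 mm ≈ 0.787 m.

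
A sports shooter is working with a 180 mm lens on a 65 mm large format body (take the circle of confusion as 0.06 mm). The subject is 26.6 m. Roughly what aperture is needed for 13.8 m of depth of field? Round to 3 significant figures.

f/4.99

Write h = H − f = f²/(N·c). The thin-lens limits are Dn = s·h/(h + (s−f)) and Df = s·h/(h − (s−f)), so DoF = Df − Dn = 2·s·(s−f)·h / (h² − (s−f)²).
That is a quadratic in h: DoF·h² − 2·s·(s−f)·h − DoF·(s−f)² = 0 ⇒ h = (s−f)·(s + √(s² + DoF²)) / DoF = 26420 × (26600 + √(26600² + 13800²)) / 13800 = 26420 × (26600 + 29966.6) / 13800 ≈ 108296 mm.
Then N = f²/(c·h) = 180² / (0.06 × 108296) = 32400 / 6497.8 ≈ 4.99.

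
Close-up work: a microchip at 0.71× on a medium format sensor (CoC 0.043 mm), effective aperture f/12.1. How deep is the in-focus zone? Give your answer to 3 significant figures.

At magnification m, DoF ≈ 2·N_eff·c/m² = 2 × 12.1 × 0.043 / 0.71² = 1.041 / 0.5041 ≈ 2.06 mm.

2.06 mm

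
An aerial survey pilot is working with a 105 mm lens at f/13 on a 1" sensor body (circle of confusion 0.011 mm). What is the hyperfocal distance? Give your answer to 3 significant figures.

77.2 m

Hyperfocal distance H = f²/(N·c) + f = 105²/(13 × 0.011) + 105 = 11025/0.143 + 105 ≈ 77202.9 mm ≈ 77.2 m.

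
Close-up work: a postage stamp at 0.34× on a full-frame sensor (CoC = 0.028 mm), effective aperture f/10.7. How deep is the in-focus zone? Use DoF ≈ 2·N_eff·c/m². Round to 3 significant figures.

5.18 mm

At magnification m, DoF ≈ 2·N_eff·c/m² = 2 × 10.7 × 0.028 / 0.34² = 0.5992 / 0.1156 ≈ 5.18 mm.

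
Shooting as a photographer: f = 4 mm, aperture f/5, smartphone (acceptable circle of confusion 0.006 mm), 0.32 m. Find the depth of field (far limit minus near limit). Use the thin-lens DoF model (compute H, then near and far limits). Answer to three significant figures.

0.584 m

Hyperfocal distance H = f²/(N·c) + f = 4²/(5 × 0.006) + 4 = 16/0.03 + 4 ≈ 537.3 mm ≈ 0.537 m.
Near limit Dn = s·(H − f)/(H + s − 2f) = 320 × (537.3 − 4) / (537.3 + 320 − 2 × 4) = 320 × 533.3 / 849.3 ≈ 200.94 mm.
Far limit Df = s·(H − f)/(H − s) = 320 × (537.3 − 4) / (537.3 − 320) = 320 × 533.3 / 217.3 ≈ 785.28 mm.
Depth of field = Df − Dn = 785.28 − 200.94 ≈ 584.34 mm ≈ 0.584 m.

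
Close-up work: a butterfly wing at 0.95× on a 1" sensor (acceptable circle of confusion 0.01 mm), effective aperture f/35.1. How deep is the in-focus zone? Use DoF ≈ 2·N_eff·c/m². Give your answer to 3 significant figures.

0.778 mm

At magnification m, DoF ≈ 2·N_eff·c/m² = 2 × 35.1 × 0.01 / 0.95² = 0.702 / 0.9025 ≈ 0.778 mm.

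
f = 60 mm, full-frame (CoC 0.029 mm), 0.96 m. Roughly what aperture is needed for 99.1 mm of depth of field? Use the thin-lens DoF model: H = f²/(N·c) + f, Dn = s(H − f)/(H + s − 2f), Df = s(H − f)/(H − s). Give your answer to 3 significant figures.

Write h = H − f = f²/(N·c). The thin-lens limits are Dn = s·h/(h + (s−f)) and Df = s·h/(h − (s−f)), so DoF = Df − Dn = 2·s·(s−f)·h / (h² − (s−f)²).
That is a quadratic in h: DoF·h² − 2·s·(s−f)·h − DoF·(s−f)² = 0 ⇒ h = (s−f)·(s + √(s² + DoF²)) / DoF = 900 × (960 + √(960² + 99.1²)) / 99.1 = 900 × (960 + 965.101) / 99.1 ≈ 17483 mm.
Then N = f²/(c·h) = 60² / (0.029 × 17483) = 3600 / 507.01 ≈ 7.10.

f/7.10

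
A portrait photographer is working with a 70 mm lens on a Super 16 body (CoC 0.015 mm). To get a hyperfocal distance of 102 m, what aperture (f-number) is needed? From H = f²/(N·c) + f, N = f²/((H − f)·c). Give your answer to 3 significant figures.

Rearrange H = f²/(N·c) + f for N: N = f² / ((H − f)·c).
N = 70² / ((102000 − 70) × 0.015) = 4900 / 1529 ≈ 3.20.

f/3.20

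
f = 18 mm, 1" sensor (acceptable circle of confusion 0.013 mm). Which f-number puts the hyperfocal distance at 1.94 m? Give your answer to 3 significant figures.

f/13

Rearrange H = f²/(N·c) + f for N: N = f² / ((H − f)·c).
N = 18² / ((1940 − 18) × 0.013) = 324 / 24.99 ≈ 13.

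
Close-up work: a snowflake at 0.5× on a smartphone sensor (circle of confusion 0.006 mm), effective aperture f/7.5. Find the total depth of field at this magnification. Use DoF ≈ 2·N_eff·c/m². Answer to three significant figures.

0.360 mm

At magnification m, DoF ≈ 2·N_eff·c/m² = 2 × 7.5 × 0.006 / 0.5² = 0.09 / 0.25 ≈ 0.36 mm.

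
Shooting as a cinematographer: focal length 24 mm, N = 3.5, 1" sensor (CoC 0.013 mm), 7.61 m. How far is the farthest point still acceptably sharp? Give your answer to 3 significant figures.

Hyperfocal distance H = f²/(N·c) + f = 24²/(3.5 × 0.013) + 24 = 576/0.0455 + 24 ≈ 12683.3 mm ≈ 12.68 m.
Far limit Df = s·(H − f)/(H − s) = 7610 × (12683.3 − 24) / (12683.3 − 7610) = 7610 × 12659.3 / 5073.3 ≈ 18989 mm ≈ 19.0 m.

19.0 m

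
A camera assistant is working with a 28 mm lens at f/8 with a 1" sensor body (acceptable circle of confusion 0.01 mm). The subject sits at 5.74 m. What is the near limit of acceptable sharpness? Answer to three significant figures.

Hyperfocal distance H = f²/(N·c) + f = 28²/(8 × 0.01) + 28 = 784/0.08 + 28 ≈ 9828.0 mm ≈ 9.828 m.
Near limit Dn = s·(H − f)/(H + s − 2f) = 5740 × (9828.0 − 28) / (9828.0 + 5740 − 2 × 28) = 5740 × 9800.0 / 15512.0 ≈ 3626.4 mm ≈ 3.63 m.

3.63 m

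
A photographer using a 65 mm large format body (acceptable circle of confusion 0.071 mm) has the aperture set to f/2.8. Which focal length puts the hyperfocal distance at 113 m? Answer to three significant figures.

From H = f²/(N·c) + f, with f ≪ H: f ≈ √(H·N·c) = √(113000 × 2.8 × 0.071) = √22464 ≈ 149.9 mm.
The +f correction barely moves this — solving exactly, f² + N·c·f − N·c·H = 0 ⇒ f = (−N·c + √((N·c)² + 4·N·c·H))/2 = (−0.1988 + √89858)/2 ≈ 149.78 mm, so f ≈ 150 mm.

150 mm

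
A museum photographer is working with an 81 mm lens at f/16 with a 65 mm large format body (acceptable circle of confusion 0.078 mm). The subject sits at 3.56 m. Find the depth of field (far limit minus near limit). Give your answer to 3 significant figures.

Hyperfocal distance H = f²/(N·c) + f = 81²/(16 × 0.078) + 81 = 6561/1.248 + 81 ≈ 5338.2 mm ≈ 5.338 m.
Near limit Dn = s·(H − f)/(H + s − 2f) = 3560 × (5338.2 − 81) / (5338.2 + 3560 − 2 × 81) = 3560 × 5257.2 / 8736.2 ≈ 2142.3 mm.
Far limit Df = s·(H − f)/(H − s) = 3560 × (5338.2 − 81) / (5338.2 − 3560) = 3560 × 5257.2 / 1778.2 ≈ 10525.0 mm.
Depth of field = Df − Dn = 10525.0 − 2142.3 ≈ 8382.7 mm ≈ 8.38 m.

8.38 m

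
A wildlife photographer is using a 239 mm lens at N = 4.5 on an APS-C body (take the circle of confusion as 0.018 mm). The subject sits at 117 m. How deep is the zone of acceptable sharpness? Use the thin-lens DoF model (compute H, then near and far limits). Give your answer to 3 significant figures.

Hyperfocal distance H = f²/(N·c) + f = 239²/(4.5 × 0.018) + 239 = 57121/0.081 + 239 ≈ 705436.5 mm ≈ 705.4 m.
Near limit Dn = s·(H − f)/(H + s − 2f) = 117000 × (705436.5 − 239) / (705436.5 + 117000 − 2 × 239) = 117000 × 705197.5 / 821958.5 ≈ 100380 mm.
Far limit Df = s·(H − f)/(H − s) = 117000 × (705436.5 − 239) / (705436.5 − 117000) = 117000 × 705197.5 / 588436.5 ≈ 140216 mm.
Depth of field = Df − Dn = 140216 − 100380 ≈ 39836 mm ≈ 39.8 m.

39.8 m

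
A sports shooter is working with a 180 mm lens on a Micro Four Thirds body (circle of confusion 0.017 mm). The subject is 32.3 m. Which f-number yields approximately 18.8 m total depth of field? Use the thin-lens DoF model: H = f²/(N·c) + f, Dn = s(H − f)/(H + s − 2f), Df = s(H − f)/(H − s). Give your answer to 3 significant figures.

f/16

Write h = H − f = f²/(N·c). The thin-lens limits are Dn = s·h/(h + (s−f)) and Df = s·h/(h − (s−f)), so DoF = Df − Dn = 2·s·(s−f)·h / (h² − (s−f)²).
That is a quadratic in h: DoF·h² − 2·s·(s−f)·h − DoF·(s−f)² = 0 ⇒ h = (s−f)·(s + √(s² + DoF²)) / DoF = 32120 × (32300 + √(32300² + 18800²)) / 18800 = 32120 × (32300 + 37372.9) / 18800 ≈ 119037 mm.
Then N = f²/(c·h) = 180² / (0.017 × 119037) = 32400 / 2023.6 ≈ 16.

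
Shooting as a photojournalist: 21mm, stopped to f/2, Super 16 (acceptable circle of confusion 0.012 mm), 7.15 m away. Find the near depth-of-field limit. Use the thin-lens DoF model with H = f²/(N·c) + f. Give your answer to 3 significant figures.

5.15 m

Hyperfocal distance H = f²/(N·c) + f = 21²/(2 × 0.012) + 21 = 441/0.024 + 21 ≈ 18396.0 mm ≈ 18.40 m.
Near limit Dn = s·(H − f)/(H + s − 2f) = 7150 × (18396.0 − 21) / (18396.0 + 7150 − 2 × 21) = 7150 × 18375.0 / 25504.0 ≈ 5151.4 mm ≈ 5.15 m.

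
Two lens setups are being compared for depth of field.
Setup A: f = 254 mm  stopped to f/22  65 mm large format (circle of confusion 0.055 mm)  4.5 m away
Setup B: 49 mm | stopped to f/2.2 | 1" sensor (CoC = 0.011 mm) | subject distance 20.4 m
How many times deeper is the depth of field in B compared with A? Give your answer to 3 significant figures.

12.1

Setup A: H = 254²/(22×0.055) + 254 ≈ 53573.0 mm; DoF = Df − Dn = 4889.36 − 4168.08 ≈ 721.28 mm.
Setup B: H = 49²/(2.2×0.011) + 49 ≈ 99263.9 mm; DoF = Df − Dn = 25664.3 − 16927.8 ≈ 8736.5 mm.
Ratio = 8736.5 / 721.28 ≈ 12.1.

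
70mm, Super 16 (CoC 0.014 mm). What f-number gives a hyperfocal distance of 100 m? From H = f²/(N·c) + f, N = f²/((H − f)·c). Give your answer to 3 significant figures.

f/3.50

Rearrange H = f²/(N·c) + f for N: N = f² / ((H − f)·c).
N = 70² / ((100000 − 70) × 0.014) = 4900 / 1399 ≈ 3.50.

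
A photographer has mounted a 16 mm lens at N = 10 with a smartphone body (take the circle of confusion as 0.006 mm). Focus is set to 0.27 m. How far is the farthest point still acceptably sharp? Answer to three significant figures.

Hyperfocal distance H = f²/(N·c) + f = 16²/(10 × 0.006) + 16 = 256/0.06 + 16 ≈ 4282.7 mm ≈ 4.283 m.
Far limit Df = s·(H − f)/(H − s) = 270 × (4282.7 − 16) / (4282.7 − 270) = 270 × 4266.7 / 4012.7 ≈ 287.09 mm.

287 mm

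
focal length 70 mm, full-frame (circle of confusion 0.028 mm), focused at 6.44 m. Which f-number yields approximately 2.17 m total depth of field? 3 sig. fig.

f/4.50

Write h = H − f = f²/(N·c). The thin-lens limits are Dn = s·h/(h + (s−f)) and Df = s·h/(h − (s−f)), so DoF = Df − Dn = 2·s·(s−f)·h / (h² − (s−f)²).
That is a quadratic in h: DoF·h² − 2·s·(s−f)·h − DoF·(s−f)² = 0 ⇒ h = (s−f)·(s + √(s² + DoF²)) / DoF = 6370 × (6440 + √(6440² + 2170²)) / 2170 = 6370 × (6440 + 6795.77) / 2170 ≈ 38853 mm.
Then N = f²/(c·h) = 70² / (0.028 × 38853) = 4900 / 1087.9 ≈ 4.50.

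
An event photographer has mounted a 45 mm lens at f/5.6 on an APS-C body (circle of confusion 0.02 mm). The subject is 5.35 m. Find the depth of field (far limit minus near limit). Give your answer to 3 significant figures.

3.44 m

Hyperfocal distance H = f²/(N·c) + f = 45²/(5.6 × 0.02) + 45 = 2025/0.112 + 45 ≈ 18125.4 mm ≈ 18.13 m.
Near limit Dn = s·(H − f)/(H + s − 2f) = 5350 × (18125.4 − 45) / (18125.4 + 5350 − 2 × 45) = 5350 × 18080.4 / 23385.4 ≈ 4136.3 mm.
Far limit Df = s·(H − f)/(H − s) = 5350 × (18125.4 − 45) / (18125.4 − 5350) = 5350 × 18080.4 / 12775.4 ≈ 7571.6 mm.
Depth of field = Df − Dn = 7571.6 − 4136.3 ≈ 3435.3 mm ≈ 3.44 m.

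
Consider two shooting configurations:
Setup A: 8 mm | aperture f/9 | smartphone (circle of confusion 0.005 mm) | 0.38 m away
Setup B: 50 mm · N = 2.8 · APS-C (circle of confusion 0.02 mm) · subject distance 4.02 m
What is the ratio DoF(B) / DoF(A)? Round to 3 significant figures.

Setup A: H = 8²/(9×0.005) + 8 ≈ 1430.2 mm; DoF = Df − Dn = 514.60 − 301.21 ≈ 213.39 mm.
Setup B: H = 50²/(2.8×0.02) + 50 ≈ 44692.9 mm; DoF = Df − Dn = 4412.38 − 3691.70 ≈ 720.68 mm.
Ratio = 720.68 / 213.39 ≈ 3.38.

3.38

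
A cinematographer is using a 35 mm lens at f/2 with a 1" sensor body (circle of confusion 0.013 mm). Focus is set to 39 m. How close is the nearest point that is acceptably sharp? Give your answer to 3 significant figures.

21.3 m

Hyperfocal distance H = f²/(N·c) + f = 35²/(2 × 0.013) + 35 = 1225/0.026 + 35 ≈ 47150.4 mm ≈ 47.15 m.
Near limit Dn = s·(H − f)/(H + s − 2f) = 39000 × (47150.4 − 35) / (47150.4 + 39000 − 2 × 35) = 39000 × 47115.4 / 86080.4 ≈ 21346 mm ≈ 21.3 m.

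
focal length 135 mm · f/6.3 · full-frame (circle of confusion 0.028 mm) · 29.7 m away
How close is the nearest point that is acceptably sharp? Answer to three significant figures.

23.1 m

Hyperfocal distance H = f²/(N·c) + f = 135²/(6.3 × 0.028) + 135 = 18225/0.1764 + 135 ≈ 103451.3 mm ≈ 103.5 m.
Near limit Dn = s·(H − f)/(H + s − 2f) = 29700 × (103451.3 − 135) / (103451.3 + 29700 − 2 × 135) = 29700 × 103316.3 / 132881.3 ≈ 23092 mm ≈ 23.1 m.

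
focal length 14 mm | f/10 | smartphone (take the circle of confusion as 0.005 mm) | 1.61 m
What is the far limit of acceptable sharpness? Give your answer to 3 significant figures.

2.72 m

Hyperfocal distance H = f²/(N·c) + f = 14²/(10 × 0.005) + 14 = 196/0.05 + 14 ≈ 3934.0 mm ≈ 3.934 m.
Far limit Df = s·(H − f)/(H − s) = 1610 × (3934.0 − 14) / (3934.0 − 1610) = 1610 × 3920.0 / 2324.0 ≈ 2715.7 mm ≈ 2.72 m.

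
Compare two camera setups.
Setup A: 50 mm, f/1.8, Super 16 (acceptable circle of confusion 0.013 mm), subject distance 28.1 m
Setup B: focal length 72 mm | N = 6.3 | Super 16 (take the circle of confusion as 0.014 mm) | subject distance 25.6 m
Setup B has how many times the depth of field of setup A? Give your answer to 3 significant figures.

1.73

Setup A: H = 50²/(1.8×0.013) + 50 ≈ 106887.6 mm; DoF = Df − Dn = 38104 − 22257 ≈ 15847 mm.
Setup B: H = 72²/(6.3×0.014) + 72 ≈ 58847.5 mm; DoF = Df − Dn = 45256 − 17848 ≈ 27408 mm.
Ratio = 27408 / 15847 ≈ 1.73.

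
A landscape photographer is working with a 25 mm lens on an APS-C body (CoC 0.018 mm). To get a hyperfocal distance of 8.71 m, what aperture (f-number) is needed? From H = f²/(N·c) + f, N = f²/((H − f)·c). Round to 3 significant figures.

Rearrange H = f²/(N·c) + f for N: N = f² / ((H − f)·c).
N = 25² / ((8710 − 25) × 0.018) = 625 / 156.3 ≈ 4.

f/4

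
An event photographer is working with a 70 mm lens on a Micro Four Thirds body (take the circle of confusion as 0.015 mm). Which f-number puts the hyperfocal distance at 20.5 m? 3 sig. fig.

Rearrange H = f²/(N·c) + f for N: N = f² / ((H − f)·c).
N = 70² / ((20500 − 70) × 0.015) = 4900 / 306.4 ≈ 16.

f/16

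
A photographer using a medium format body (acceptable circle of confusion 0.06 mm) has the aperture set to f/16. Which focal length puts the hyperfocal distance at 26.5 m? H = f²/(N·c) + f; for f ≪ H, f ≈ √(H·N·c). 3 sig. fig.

From H = f²/(N·c) + f, with f ≪ H: f ≈ √(H·N·c) = √(26500 × 16 × 0.06) = √25440 ≈ 159.5 mm.
Exact: f² + N·c·f − N·c·H = 0 ⇒ f = (−N·c + √((N·c)² + 4·N·c·H))/2 = (−0.96 + √101761)/2 ≈ 159.02 mm ≈ 159 mm.

159 mm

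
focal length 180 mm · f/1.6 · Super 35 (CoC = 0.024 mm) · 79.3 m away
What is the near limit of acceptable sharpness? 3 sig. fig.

72.5 m

Hyperfocal distance H = f²/(N·c) + f = 180²/(1.6 × 0.024) + 180 = 32400/0.0384 + 180 ≈ 843930.0 mm ≈ 843.9 m.
Near limit Dn = s·(H − f)/(H + s − 2f) = 79300 × (843930.0 − 180) / (843930.0 + 79300 − 2 × 180) = 79300 × 843750.0 / 922870.0 ≈ 72501 mm ≈ 72.5 m.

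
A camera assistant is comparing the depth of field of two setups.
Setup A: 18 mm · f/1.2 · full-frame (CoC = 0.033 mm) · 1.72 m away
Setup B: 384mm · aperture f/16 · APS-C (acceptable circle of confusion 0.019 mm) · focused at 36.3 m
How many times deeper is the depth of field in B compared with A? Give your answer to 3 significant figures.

Setup A: H = 18²/(1.2×0.033) + 18 ≈ 8199.8 mm; DoF = Df − Dn = 2171.78 − 1423.81 ≈ 747.97 mm.
Setup B: H = 384²/(16×0.019) + 384 ≈ 485436.6 mm; DoF = Df − Dn = 39202.8 − 33797.4 ≈ 5405.4 mm.
Ratio = 5405.4 / 747.97 ≈ 7.23.

7.23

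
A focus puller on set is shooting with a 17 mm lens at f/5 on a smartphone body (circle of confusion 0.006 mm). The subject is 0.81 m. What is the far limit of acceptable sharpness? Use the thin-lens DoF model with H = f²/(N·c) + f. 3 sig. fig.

0.883 m

Hyperfocal distance H = f²/(N·c) + f = 17²/(5 × 0.006) + 17 = 289/0.03 + 17 ≈ 9650.3 mm ≈ 9.650 m.
Far limit Df = s·(H − f)/(H − s) = 810 × (9650.3 − 17) / (9650.3 − 810) = 810 × 9633.3 / 8840.3 ≈ 882.66 mm ≈ 0.883 m.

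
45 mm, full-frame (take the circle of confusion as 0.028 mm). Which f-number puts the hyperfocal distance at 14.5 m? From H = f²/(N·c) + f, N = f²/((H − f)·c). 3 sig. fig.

Rearrange H = f²/(N·c) + f for N: N = f² / ((H − f)·c).
N = 45² / ((14500 − 45) × 0.028) = 2025 / 404.7 ≈ 5.

f/5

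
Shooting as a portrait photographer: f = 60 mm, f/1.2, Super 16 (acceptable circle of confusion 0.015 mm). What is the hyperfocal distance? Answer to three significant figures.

Hyperfocal distance H = f²/(N·c) + f = 60²/(1.2 × 0.015) + 60 = 3600/0.018 + 60 ≈ 200060.0 mm ≈ 200 m.

200 m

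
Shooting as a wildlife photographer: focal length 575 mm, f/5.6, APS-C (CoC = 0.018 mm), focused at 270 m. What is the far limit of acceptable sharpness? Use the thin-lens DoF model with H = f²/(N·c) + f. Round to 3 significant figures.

Hyperfocal distance H = f²/(N·c) + f = 575²/(5.6 × 0.018) + 575 = 330625/0.1008 + 575 ≈ 3280584.9 mm ≈ 3281 m.
Far limit Df = s·(H − f)/(H − s) = 270000 × (3280584.9 − 575) / (3280584.9 − 270000) = 270000 × 3280009.9 / 3010584.9 ≈ 294163 mm ≈ 294 m.

294 m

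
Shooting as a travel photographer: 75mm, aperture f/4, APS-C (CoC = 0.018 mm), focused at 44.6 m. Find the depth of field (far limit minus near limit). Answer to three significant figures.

Hyperfocal distance H = f²/(N·c) + f = 75²/(4 × 0.018) + 75 = 5625/0.072 + 75 ≈ 78200.0 mm ≈ 78.20 m.
Near limit Dn = s·(H − f)/(H + s − 2f) = 44600 × (78200.0 − 75) / (78200.0 + 44600 − 2 × 75) = 44600 × 78125.0 / 122650.0 ≈ 28409 mm.
Far limit Df = s·(H − f)/(H − s) = 44600 × (78200.0 − 75) / (78200.0 − 44600) = 44600 × 78125.0 / 33600.0 ≈ 103702 mm.
Depth of field = Df − Dn = 103702 − 28409 ≈ 75293 mm ≈ 75.3 m.

75.3 m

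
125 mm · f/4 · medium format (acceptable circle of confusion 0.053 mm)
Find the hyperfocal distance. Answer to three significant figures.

Hyperfocal distance H = f²/(N·c) + f = 125²/(4 × 0.053) + 125 = 15625/0.212 + 125 ≈ 73827.8 mm ≈ 73.8 m.

73.8 m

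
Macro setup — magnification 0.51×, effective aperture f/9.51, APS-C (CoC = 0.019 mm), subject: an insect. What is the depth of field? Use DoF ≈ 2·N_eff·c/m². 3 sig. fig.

1.39 mm

At magnification m, DoF ≈ 2·N_eff·c/m² = 2 × 9.51 × 0.019 / 0.51² = 0.3614 / 0.2601 ≈ 1.39 mm.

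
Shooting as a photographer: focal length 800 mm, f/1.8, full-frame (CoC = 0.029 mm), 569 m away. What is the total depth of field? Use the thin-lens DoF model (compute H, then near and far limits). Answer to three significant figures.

Hyperfocal distance H = f²/(N·c) + f = 800²/(1.8 × 0.029) + 800 = 640000/0.0522 + 800 ≈ 12261336.4 mm ≈ 12261 m.
Near limit Dn = s·(H − f)/(H + s − 2f) = 569000 × (12261336.4 − 800) / (12261336.4 + 569000 − 2 × 800) = 569000 × 12260536.4 / 12828736.4 ≈ 543798 mm.
Far limit Df = s·(H − f)/(H − s) = 569000 × (12261336.4 − 800) / (12261336.4 − 569000) = 569000 × 12260536.4 / 11692336.4 ≈ 596651 mm.
Depth of field = Df − Dn = 596651 − 543798 ≈ 52853 mm ≈ 52.9 m.

52.9 m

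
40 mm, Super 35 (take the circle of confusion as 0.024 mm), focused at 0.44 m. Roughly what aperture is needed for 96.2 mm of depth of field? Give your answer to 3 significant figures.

Write h = H − f = f²/(N·c). The thin-lens limits are Dn = s·h/(h + (s−f)) and Df = s·h/(h − (s−f)), so DoF = Df − Dn = 2·s·(s−f)·h / (h² − (s−f)²).
That is a quadratic in h: DoF·h² − 2·s·(s−f)·h − DoF·(s−f)² = 0 ⇒ h = (s−f)·(s + √(s² + DoF²)) / DoF = 400 × (440 + √(440² + 96.2²)) / 96.2 = 400 × (440 + 450.394) / 96.2 ≈ 3702.3 mm.
Then N = f²/(c·h) = 40² / (0.024 × 3702.3) = 1600 / 88.854 ≈ 18.

f/18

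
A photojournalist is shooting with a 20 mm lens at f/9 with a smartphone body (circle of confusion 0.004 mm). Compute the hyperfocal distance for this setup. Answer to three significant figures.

Hyperfocal distance H = f²/(N·c) + f = 20²/(9 × 0.004) + 20 = 400/0.036 + 20 ≈ 11131.1 mm ≈ 11.1 m.

11.1 m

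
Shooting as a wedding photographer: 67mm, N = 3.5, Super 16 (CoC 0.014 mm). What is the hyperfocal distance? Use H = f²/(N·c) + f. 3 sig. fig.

91.7 m

Hyperfocal distance H = f²/(N·c) + f = 67²/(3.5 × 0.014) + 67 = 4489/0.049 + 67 ≈ 91679.2 mm ≈ 91.7 m.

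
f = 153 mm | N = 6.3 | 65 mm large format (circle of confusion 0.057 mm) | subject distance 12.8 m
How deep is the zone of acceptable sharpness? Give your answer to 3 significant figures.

5.16 m

Hyperfocal distance H = f²/(N·c) + f = 153²/(6.3 × 0.057) + 153 = 23409/0.3591 + 153 ≈ 65341.0 mm ≈ 65.34 m.
Near limit Dn = s·(H − f)/(H + s − 2f) = 12800 × (65341.0 − 153) / (65341.0 + 12800 − 2 × 153) = 12800 × 65188.0 / 77835.0 ≈ 10720.2 mm.
Far limit Df = s·(H − f)/(H − s) = 12800 × (65341.0 − 153) / (65341.0 − 12800) = 12800 × 65188.0 / 52541.0 ≈ 15881.1 mm.
Depth of field = Df − Dn = 15881.1 − 10720.2 ≈ 5160.9 mm ≈ 5.16 m.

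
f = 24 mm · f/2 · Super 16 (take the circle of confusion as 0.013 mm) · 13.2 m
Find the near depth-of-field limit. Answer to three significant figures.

8.28 m

Hyperfocal distance H = f²/(N·c) + f = 24²/(2 × 0.013) + 24 = 576/0.026 + 24 ≈ 22177.8 mm ≈ 22.18 m.
Near limit Dn = s·(H − f)/(H + s − 2f) = 13200 × (22177.8 − 24) / (22177.8 + 13200 − 2 × 24) = 13200 × 22153.8 / 35329.8 ≈ 8277.2 mm ≈ 8.28 m.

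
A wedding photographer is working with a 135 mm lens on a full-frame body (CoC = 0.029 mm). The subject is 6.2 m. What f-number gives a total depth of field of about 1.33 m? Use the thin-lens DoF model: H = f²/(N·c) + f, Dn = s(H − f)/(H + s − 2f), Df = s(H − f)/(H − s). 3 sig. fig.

f/11

Write h = H − f = f²/(N·c). The thin-lens limits are Dn = s·h/(h + (s−f)) and Df = s·h/(h − (s−f)), so DoF = Df − Dn = 2·s·(s−f)·h / (h² − (s−f)²).
That is a quadratic in h: DoF·h² − 2·s·(s−f)·h − DoF·(s−f)² = 0 ⇒ h = (s−f)·(s + √(s² + DoF²)) / DoF = 6065 × (6200 + √(6200² + 1330²)) / 1330 = 6065 × (6200 + 6341.05) / 1330 ≈ 57189 mm.
Then N = f²/(c·h) = 135² / (0.029 × 57189) = 18225 / 1658.5 ≈ 11.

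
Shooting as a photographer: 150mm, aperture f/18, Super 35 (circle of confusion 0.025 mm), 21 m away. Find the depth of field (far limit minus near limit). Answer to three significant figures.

21.2 m

Hyperfocal distance H = f²/(N·c) + f = 150²/(18 × 0.025) + 150 = 22500/0.45 + 150 ≈ 50150.0 mm ≈ 50.15 m.
Near limit Dn = s·(H − f)/(H + s − 2f) = 21000 × (50150.0 − 150) / (50150.0 + 21000 − 2 × 150) = 21000 × 50000.0 / 70850.0 ≈ 14820 mm.
Far limit Df = s·(H − f)/(H − s) = 21000 × (50150.0 − 150) / (50150.0 − 21000) = 21000 × 50000.0 / 29150.0 ≈ 36021 mm.
Depth of field = Df − Dn = 36021 − 14820 ≈ 21201 mm ≈ 21.2 m.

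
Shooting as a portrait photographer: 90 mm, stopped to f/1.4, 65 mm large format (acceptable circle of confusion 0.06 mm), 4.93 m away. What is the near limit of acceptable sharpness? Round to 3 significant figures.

4.69 m

Hyperfocal distance H = f²/(N·c) + f = 90²/(1.4 × 0.06) + 90 = 8100/0.084 + 90 ≈ 96518.6 mm ≈ 96.52 m.
Near limit Dn = s·(H − f)/(H + s − 2f) = 4930 × (96518.6 − 90) / (96518.6 + 4930 − 2 × 90) = 4930 × 96428.6 / 101268.6 ≈ 4694.4 mm ≈ 4.69 m.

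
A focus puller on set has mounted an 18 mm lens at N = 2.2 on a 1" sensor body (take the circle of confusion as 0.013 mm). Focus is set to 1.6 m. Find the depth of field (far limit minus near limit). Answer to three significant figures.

Hyperfocal distance H = f²/(N·c) + f = 18²/(2.2 × 0.013) + 18 = 324/0.0286 + 18 ≈ 11346.7 mm ≈ 11.35 m.
Near limit Dn = s·(H − f)/(H + s − 2f) = 1600 × (11346.7 − 18) / (11346.7 + 1600 − 2 × 18) = 1600 × 11328.7 / 12910.7 ≈ 1403.95 mm.
Far limit Df = s·(H − f)/(H − s) = 1600 × (11346.7 − 18) / (11346.7 − 1600) = 1600 × 11328.7 / 9746.7 ≈ 1859.70 mm.
Depth of field = Df − Dn = 1859.70 − 1403.95 ≈ 455.75 mm.

456 mm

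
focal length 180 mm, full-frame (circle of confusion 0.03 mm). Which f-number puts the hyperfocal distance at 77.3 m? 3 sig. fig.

f/14

Rearrange H = f²/(N·c) + f for N: N = f² / ((H − f)·c).
N = 180² / ((77300 − 180) × 0.03) = 32400 / 2314 ≈ 14.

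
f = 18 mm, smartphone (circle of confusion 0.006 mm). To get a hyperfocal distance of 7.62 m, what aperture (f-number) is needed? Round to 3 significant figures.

Rearrange H = f²/(N·c) + f for N: N = f² / ((H − f)·c).
N = 18² / ((7620 − 18) × 0.006) = 324 / 45.61 ≈ 7.10.

f/7.10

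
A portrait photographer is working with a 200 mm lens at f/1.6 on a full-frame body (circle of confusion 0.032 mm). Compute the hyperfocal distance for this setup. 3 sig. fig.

Hyperfocal distance H = f²/(N·c) + f = 200²/(1.6 × 0.032) + 200 = 40000/0.0512 + 200 ≈ 781450.0 mm ≈ 781 m.

781 m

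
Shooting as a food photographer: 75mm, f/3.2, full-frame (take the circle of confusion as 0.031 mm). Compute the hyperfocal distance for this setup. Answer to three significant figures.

Hyperfocal distance H = f²/(N·c) + f = 75²/(3.2 × 0.031) + 75 = 5625/0.0992 + 75 ≈ 56778.6 mm ≈ 56.8 m.

56.8 m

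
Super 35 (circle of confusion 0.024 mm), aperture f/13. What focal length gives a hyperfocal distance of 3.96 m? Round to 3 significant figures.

35.0 mm

From H = f²/(N·c) + f, with f ≪ H: f ≈ √(H·N·c) = √(3960 × 13 × 0.024) = √1235.5 ≈ 35.15 mm.
Exact: f² + N·c·f − N·c·H = 0 ⇒ f = (−N·c + √((N·c)² + 4·N·c·H))/2 = (−0.312 + √4942.2)/2 ≈ 34.994 mm ≈ 35.0 mm.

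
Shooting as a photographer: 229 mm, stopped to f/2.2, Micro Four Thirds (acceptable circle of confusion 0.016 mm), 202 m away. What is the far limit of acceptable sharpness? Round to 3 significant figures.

234 m

Hyperfocal distance H = f²/(N·c) + f = 229²/(2.2 × 0.016) + 229 = 52441/0.0352 + 229 ≈ 1490030.1 mm ≈ 1490 m.
Far limit Df = s·(H − f)/(H − s) = 202000 × (1490030.1 − 229) / (1490030.1 − 202000) = 202000 × 1489801.1 / 1288030.1 ≈ 233643 mm ≈ 234 m.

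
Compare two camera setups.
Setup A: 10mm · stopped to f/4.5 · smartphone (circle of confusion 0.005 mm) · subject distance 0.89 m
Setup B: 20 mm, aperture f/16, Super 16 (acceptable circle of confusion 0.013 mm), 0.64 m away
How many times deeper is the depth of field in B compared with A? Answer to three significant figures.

1.26

Setup A: H = 10²/(4.5×0.005) + 10 ≈ 4454.4 mm; DoF = Df − Dn = 1109.73 − 742.90 ≈ 366.83 mm.
Setup B: H = 20²/(16×0.013) + 20 ≈ 1943.1 mm; DoF = Df − Dn = 944.51 − 483.97 ≈ 460.54 mm.
Ratio = 460.54 / 366.83 ≈ 1.26.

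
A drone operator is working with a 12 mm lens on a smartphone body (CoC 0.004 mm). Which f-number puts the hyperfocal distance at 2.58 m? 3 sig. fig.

f/14

Rearrange H = f²/(N·c) + f for N: N = f² / ((H − f)·c).
N = 12² / ((2580 − 12) × 0.004) = 144 / 10.27 ≈ 14.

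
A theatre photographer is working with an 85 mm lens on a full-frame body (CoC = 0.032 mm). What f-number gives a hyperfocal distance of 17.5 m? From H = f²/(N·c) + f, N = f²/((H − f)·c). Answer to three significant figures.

f/13

Rearrange H = f²/(N·c) + f for N: N = f² / ((H − f)·c).
N = 85² / ((17500 − 85) × 0.032) = 7225 / 557.3 ≈ 13.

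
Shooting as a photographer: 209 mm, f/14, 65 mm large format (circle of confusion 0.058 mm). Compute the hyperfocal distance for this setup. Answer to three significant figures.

54.0 m

Hyperfocal distance H = f²/(N·c) + f = 209²/(14 × 0.058) + 209 = 43681/0.812 + 209 ≈ 54003.3 mm ≈ 54.0 m.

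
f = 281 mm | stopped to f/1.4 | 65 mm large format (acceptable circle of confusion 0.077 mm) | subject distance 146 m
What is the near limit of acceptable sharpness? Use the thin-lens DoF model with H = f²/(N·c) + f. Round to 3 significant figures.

122 m

Hyperfocal distance H = f²/(N·c) + f = 281²/(1.4 × 0.077) + 281 = 78961/0.1078 + 281 ≈ 732757.8 mm ≈ 732.8 m.
Near limit Dn = s·(H − f)/(H + s − 2f) = 146000 × (732757.8 − 281) / (732757.8 + 146000 − 2 × 281) = 146000 × 732476.8 / 878195.8 ≈ 121774 mm ≈ 122 m.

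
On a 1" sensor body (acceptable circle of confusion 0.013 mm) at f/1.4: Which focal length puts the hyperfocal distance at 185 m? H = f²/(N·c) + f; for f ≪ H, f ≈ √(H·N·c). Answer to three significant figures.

58.0 mm

From H = f²/(N·c) + f, with f ≪ H: f ≈ √(H·N·c) = √(185000 × 1.4 × 0.013) = √3367.0 ≈ 58.03 mm.
The +f correction barely moves this — solving exactly, f² + N·c·f − N·c·H = 0 ⇒ f = (−N·c + √((N·c)² + 4·N·c·H))/2 = (−0.0182 + √13468)/2 ≈ 58.017 mm, so f ≈ 58.0 mm.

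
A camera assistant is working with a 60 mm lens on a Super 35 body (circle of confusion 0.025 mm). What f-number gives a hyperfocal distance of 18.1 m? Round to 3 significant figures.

f/7.98

Rearrange H = f²/(N·c) + f for N: N = f² / ((H − f)·c).
N = 60² / ((18100 − 60) × 0.025) = 3600 / 451.0 ≈ 7.98.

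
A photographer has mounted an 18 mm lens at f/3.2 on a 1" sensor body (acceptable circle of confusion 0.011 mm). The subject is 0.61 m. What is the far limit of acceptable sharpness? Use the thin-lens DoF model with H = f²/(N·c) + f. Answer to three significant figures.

0.652 m

Hyperfocal distance H = f²/(N·c) + f = 18²/(3.2 × 0.011) + 18 = 324/0.0352 + 18 ≈ 9222.5 mm ≈ 9.223 m.
Far limit Df = s·(H − f)/(H − s) = 610 × (9222.5 − 18) / (9222.5 − 610) = 610 × 9204.5 / 8612.5 ≈ 651.93 mm ≈ 0.652 m.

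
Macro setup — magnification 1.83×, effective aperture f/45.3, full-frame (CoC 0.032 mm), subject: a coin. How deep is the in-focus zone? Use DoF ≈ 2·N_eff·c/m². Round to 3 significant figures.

At magnification m, DoF ≈ 2·N_eff·c/m² = 2 × 45.3 × 0.032 / 1.83² = 2.899 / 3.349 ≈ 0.866 mm.

0.866 mm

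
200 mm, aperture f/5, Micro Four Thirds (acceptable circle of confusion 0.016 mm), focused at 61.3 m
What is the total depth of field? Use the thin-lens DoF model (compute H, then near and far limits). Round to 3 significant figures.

15.2 m

Hyperfocal distance H = f²/(N·c) + f = 200²/(5 × 0.016) + 200 = 40000/0.08 + 200 ≈ 500200.0 mm ≈ 500.2 m.
Near limit Dn = s·(H − f)/(H + s − 2f) = 61300 × (500200.0 − 200) / (500200.0 + 61300 − 2 × 200) = 61300 × 500000.0 / 561100.0 ≈ 54625 mm.
Far limit Df = s·(H − f)/(H − s) = 61300 × (500200.0 − 200) / (500200.0 − 61300) = 61300 × 500000.0 / 438900.0 ≈ 69834 mm.
Depth of field = Df − Dn = 69834 − 54625 ≈ 15209 mm ≈ 15.2 m.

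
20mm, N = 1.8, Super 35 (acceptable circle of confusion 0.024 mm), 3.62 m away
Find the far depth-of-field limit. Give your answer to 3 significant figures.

Hyperfocal distance H = f²/(N·c) + f = 20²/(1.8 × 0.024) + 20 = 400/0.0432 + 20 ≈ 9279.3 mm ≈ 9.279 m.
Far limit Df = s·(H − f)/(H − s) = 3620 × (9279.3 − 20) / (9279.3 − 3620) = 3620 × 9259.3 / 5659.3 ≈ 5922.8 mm ≈ 5.92 m.

5.92 m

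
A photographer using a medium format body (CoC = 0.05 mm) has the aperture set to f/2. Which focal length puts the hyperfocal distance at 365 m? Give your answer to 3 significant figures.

191 mm

From H = f²/(N·c) + f, with f ≪ H: f ≈ √(H·N·c) = √(365000 × 2 × 0.05) = √36500 ≈ 191.0 mm.
The +f correction barely moves this — solving exactly, f² + N·c·f − N·c·H = 0 ⇒ f = (−N·c + √((N·c)² + 4·N·c·H))/2 = (−0.1 + √146000)/2 ≈ 191.00 mm, so f ≈ 191 mm.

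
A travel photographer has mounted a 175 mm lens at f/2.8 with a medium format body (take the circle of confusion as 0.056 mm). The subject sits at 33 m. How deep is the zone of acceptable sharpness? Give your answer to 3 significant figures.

11.4 m

Hyperfocal distance H = f²/(N·c) + f = 175²/(2.8 × 0.056) + 175 = 30625/0.1568 + 175 ≈ 195487.5 mm ≈ 195.5 m.
Near limit Dn = s·(H − f)/(H + s − 2f) = 33000 × (195487.5 − 175) / (195487.5 + 33000 − 2 × 175) = 33000 × 195312.5 / 228137.5 ≈ 28252 mm.
Far limit Df = s·(H − f)/(H − s) = 33000 × (195487.5 − 175) / (195487.5 − 33000) = 33000 × 195312.5 / 162487.5 ≈ 39667 mm.
Depth of field = Df − Dn = 39667 − 28252 ≈ 11415 mm ≈ 11.4 m.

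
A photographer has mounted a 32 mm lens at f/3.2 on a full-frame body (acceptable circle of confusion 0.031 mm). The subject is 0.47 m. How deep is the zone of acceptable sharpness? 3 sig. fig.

40.0 mm

Hyperfocal distance H = f²/(N·c) + f = 32²/(3.2 × 0.031) + 32 = 1024/0.0992 + 32 ≈ 10354.6 mm ≈ 10.35 m.
Near limit Dn = s·(H − f)/(H + s − 2f) = 470 × (10354.6 − 32) / (10354.6 + 470 − 2 × 32) = 470 × 10322.6 / 10760.6 ≈ 450.869 mm.
Far limit Df = s·(H − f)/(H − s) = 470 × (10354.6 − 32) / (10354.6 − 470) = 470 × 10322.6 / 9884.6 ≈ 490.826 mm.
Depth of field = Df − Dn = 490.826 − 450.869 ≈ 39.957 mm.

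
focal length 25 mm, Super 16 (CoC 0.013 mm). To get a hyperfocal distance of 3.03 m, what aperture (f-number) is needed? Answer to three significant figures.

f/16

Rearrange H = f²/(N·c) + f for N: N = f² / ((H − f)·c).
N = 25² / ((3030 − 25) × 0.013) = 625 / 39.06 ≈ 16.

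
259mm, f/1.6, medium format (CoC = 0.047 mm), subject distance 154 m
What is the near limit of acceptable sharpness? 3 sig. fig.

Hyperfocal distance H = f²/(N·c) + f = 259²/(1.6 × 0.047) + 259 = 67081/0.0752 + 259 ≈ 892293.6 mm ≈ 892.3 m.
Near limit Dn = s·(H − f)/(H + s − 2f) = 154000 × (892293.6 − 259) / (892293.6 + 154000 − 2 × 259) = 154000 × 892034.6 / 1045775.6 ≈ 131360 mm ≈ 131 m.

131 m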